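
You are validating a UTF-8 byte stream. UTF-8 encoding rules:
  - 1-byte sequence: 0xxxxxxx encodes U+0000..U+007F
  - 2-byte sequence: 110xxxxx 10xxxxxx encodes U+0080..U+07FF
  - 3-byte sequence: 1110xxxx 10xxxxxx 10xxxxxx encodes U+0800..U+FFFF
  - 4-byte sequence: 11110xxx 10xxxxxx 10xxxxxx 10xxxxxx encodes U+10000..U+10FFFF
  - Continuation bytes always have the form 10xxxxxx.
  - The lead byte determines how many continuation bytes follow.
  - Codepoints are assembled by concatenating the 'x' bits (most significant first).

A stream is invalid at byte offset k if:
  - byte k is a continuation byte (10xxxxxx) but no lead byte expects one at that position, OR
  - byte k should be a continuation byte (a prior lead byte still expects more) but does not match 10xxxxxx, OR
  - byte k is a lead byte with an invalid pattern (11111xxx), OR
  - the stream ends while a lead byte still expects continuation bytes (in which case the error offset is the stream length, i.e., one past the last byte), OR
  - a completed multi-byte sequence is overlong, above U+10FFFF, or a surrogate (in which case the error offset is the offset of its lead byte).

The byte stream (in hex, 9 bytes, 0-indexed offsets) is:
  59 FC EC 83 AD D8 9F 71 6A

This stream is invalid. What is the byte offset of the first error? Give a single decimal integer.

Answer: 1

Derivation:
Byte[0]=59: 1-byte ASCII. cp=U+0059
Byte[1]=FC: INVALID lead byte (not 0xxx/110x/1110/11110)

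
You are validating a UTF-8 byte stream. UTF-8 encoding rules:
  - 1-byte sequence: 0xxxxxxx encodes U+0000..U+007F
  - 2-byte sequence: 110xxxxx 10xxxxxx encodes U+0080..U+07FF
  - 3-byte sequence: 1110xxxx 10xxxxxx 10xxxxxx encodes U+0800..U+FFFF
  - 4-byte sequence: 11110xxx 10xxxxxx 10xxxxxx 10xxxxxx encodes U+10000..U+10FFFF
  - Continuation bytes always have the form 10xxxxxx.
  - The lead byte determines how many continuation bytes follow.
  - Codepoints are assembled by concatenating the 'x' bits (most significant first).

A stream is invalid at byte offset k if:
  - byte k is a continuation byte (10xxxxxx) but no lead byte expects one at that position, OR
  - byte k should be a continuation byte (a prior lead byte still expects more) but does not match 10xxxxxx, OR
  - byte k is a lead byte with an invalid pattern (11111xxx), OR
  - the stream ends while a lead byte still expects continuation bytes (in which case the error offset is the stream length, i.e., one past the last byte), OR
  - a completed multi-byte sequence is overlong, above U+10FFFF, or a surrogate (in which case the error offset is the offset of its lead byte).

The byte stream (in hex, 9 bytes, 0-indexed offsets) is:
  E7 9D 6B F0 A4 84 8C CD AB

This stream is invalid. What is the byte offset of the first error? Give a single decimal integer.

Answer: 2

Derivation:
Byte[0]=E7: 3-byte lead, need 2 cont bytes. acc=0x7
Byte[1]=9D: continuation. acc=(acc<<6)|0x1D=0x1DD
Byte[2]=6B: expected 10xxxxxx continuation. INVALID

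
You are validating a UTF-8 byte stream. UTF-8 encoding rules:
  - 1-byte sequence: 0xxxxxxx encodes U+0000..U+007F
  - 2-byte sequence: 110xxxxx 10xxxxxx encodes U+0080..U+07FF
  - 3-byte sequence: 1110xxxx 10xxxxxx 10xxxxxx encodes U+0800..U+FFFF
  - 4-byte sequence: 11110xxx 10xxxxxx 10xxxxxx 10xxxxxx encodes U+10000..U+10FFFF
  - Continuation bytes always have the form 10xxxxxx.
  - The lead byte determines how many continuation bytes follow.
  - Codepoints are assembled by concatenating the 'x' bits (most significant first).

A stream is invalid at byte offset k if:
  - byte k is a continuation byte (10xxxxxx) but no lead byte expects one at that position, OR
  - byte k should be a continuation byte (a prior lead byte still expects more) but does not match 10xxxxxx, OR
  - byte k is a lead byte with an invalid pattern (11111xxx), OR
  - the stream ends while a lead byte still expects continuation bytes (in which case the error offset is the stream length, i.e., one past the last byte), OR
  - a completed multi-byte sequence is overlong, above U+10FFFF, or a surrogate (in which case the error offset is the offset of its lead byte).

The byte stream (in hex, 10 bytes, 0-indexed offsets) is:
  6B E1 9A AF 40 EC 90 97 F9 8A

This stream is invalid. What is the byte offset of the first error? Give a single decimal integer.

Answer: 8

Derivation:
Byte[0]=6B: 1-byte ASCII. cp=U+006B
Byte[1]=E1: 3-byte lead, need 2 cont bytes. acc=0x1
Byte[2]=9A: continuation. acc=(acc<<6)|0x1A=0x5A
Byte[3]=AF: continuation. acc=(acc<<6)|0x2F=0x16AF
Completed: cp=U+16AF (starts at byte 1)
Byte[4]=40: 1-byte ASCII. cp=U+0040
Byte[5]=EC: 3-byte lead, need 2 cont bytes. acc=0xC
Byte[6]=90: continuation. acc=(acc<<6)|0x10=0x310
Byte[7]=97: continuation. acc=(acc<<6)|0x17=0xC417
Completed: cp=U+C417 (starts at byte 5)
Byte[8]=F9: INVALID lead byte (not 0xxx/110x/1110/11110)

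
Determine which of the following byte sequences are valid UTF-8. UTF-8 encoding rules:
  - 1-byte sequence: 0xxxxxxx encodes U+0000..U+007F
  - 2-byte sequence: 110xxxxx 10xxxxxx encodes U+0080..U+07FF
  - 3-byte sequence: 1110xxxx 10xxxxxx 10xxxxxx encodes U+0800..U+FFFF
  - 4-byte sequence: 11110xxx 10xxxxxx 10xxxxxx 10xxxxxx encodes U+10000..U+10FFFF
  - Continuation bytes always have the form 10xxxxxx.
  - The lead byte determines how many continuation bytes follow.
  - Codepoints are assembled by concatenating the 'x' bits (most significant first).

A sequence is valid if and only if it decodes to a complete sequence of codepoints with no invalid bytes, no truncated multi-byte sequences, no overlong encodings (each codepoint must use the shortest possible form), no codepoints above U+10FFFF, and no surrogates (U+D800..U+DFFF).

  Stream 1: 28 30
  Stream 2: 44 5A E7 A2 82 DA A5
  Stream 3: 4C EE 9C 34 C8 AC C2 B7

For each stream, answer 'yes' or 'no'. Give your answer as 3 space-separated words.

Answer: yes yes no

Derivation:
Stream 1: decodes cleanly. VALID
Stream 2: decodes cleanly. VALID
Stream 3: error at byte offset 3. INVALID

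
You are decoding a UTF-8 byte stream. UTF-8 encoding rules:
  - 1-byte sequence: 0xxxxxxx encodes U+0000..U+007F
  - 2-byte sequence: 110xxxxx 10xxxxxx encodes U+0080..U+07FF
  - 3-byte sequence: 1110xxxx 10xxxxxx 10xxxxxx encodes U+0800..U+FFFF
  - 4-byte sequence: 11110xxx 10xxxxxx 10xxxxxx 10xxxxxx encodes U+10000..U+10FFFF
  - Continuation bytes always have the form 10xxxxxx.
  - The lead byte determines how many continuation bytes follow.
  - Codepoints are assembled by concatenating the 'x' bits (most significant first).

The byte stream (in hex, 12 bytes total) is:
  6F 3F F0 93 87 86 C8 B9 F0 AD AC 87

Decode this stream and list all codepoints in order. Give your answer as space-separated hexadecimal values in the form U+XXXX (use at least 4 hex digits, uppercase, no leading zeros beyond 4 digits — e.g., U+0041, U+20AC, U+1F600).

Byte[0]=6F: 1-byte ASCII. cp=U+006F
Byte[1]=3F: 1-byte ASCII. cp=U+003F
Byte[2]=F0: 4-byte lead, need 3 cont bytes. acc=0x0
Byte[3]=93: continuation. acc=(acc<<6)|0x13=0x13
Byte[4]=87: continuation. acc=(acc<<6)|0x07=0x4C7
Byte[5]=86: continuation. acc=(acc<<6)|0x06=0x131C6
Completed: cp=U+131C6 (starts at byte 2)
Byte[6]=C8: 2-byte lead, need 1 cont bytes. acc=0x8
Byte[7]=B9: continuation. acc=(acc<<6)|0x39=0x239
Completed: cp=U+0239 (starts at byte 6)
Byte[8]=F0: 4-byte lead, need 3 cont bytes. acc=0x0
Byte[9]=AD: continuation. acc=(acc<<6)|0x2D=0x2D
Byte[10]=AC: continuation. acc=(acc<<6)|0x2C=0xB6C
Byte[11]=87: continuation. acc=(acc<<6)|0x07=0x2DB07
Completed: cp=U+2DB07 (starts at byte 8)

Answer: U+006F U+003F U+131C6 U+0239 U+2DB07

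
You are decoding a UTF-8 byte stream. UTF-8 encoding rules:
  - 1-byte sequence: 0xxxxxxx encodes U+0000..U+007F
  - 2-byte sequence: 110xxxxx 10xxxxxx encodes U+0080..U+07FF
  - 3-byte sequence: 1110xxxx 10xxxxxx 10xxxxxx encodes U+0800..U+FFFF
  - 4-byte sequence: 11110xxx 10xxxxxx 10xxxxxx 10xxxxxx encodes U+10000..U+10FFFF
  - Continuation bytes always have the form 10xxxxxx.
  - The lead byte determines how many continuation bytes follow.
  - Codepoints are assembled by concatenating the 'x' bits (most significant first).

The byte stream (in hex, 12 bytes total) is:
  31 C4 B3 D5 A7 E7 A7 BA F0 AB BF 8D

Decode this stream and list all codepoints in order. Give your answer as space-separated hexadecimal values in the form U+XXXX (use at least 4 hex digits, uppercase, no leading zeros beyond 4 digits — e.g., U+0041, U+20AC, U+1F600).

Answer: U+0031 U+0133 U+0567 U+79FA U+2BFCD

Derivation:
Byte[0]=31: 1-byte ASCII. cp=U+0031
Byte[1]=C4: 2-byte lead, need 1 cont bytes. acc=0x4
Byte[2]=B3: continuation. acc=(acc<<6)|0x33=0x133
Completed: cp=U+0133 (starts at byte 1)
Byte[3]=D5: 2-byte lead, need 1 cont bytes. acc=0x15
Byte[4]=A7: continuation. acc=(acc<<6)|0x27=0x567
Completed: cp=U+0567 (starts at byte 3)
Byte[5]=E7: 3-byte lead, need 2 cont bytes. acc=0x7
Byte[6]=A7: continuation. acc=(acc<<6)|0x27=0x1E7
Byte[7]=BA: continuation. acc=(acc<<6)|0x3A=0x79FA
Completed: cp=U+79FA (starts at byte 5)
Byte[8]=F0: 4-byte lead, need 3 cont bytes. acc=0x0
Byte[9]=AB: continuation. acc=(acc<<6)|0x2B=0x2B
Byte[10]=BF: continuation. acc=(acc<<6)|0x3F=0xAFF
Byte[11]=8D: continuation. acc=(acc<<6)|0x0D=0x2BFCD
Completed: cp=U+2BFCD (starts at byte 8)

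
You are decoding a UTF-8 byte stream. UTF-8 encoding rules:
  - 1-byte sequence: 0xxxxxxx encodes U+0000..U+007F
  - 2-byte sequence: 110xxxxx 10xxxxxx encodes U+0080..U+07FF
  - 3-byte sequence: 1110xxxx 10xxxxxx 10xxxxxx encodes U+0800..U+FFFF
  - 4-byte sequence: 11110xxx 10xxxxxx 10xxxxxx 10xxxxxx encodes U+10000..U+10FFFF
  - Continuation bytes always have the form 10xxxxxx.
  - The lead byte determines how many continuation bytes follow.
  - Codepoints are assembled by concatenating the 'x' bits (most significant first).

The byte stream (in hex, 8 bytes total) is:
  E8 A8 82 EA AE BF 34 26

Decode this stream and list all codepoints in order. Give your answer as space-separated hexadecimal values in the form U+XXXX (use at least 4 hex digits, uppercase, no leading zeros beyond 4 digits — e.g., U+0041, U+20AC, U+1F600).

Answer: U+8A02 U+ABBF U+0034 U+0026

Derivation:
Byte[0]=E8: 3-byte lead, need 2 cont bytes. acc=0x8
Byte[1]=A8: continuation. acc=(acc<<6)|0x28=0x228
Byte[2]=82: continuation. acc=(acc<<6)|0x02=0x8A02
Completed: cp=U+8A02 (starts at byte 0)
Byte[3]=EA: 3-byte lead, need 2 cont bytes. acc=0xA
Byte[4]=AE: continuation. acc=(acc<<6)|0x2E=0x2AE
Byte[5]=BF: continuation. acc=(acc<<6)|0x3F=0xABBF
Completed: cp=U+ABBF (starts at byte 3)
Byte[6]=34: 1-byte ASCII. cp=U+0034
Byte[7]=26: 1-byte ASCII. cp=U+0026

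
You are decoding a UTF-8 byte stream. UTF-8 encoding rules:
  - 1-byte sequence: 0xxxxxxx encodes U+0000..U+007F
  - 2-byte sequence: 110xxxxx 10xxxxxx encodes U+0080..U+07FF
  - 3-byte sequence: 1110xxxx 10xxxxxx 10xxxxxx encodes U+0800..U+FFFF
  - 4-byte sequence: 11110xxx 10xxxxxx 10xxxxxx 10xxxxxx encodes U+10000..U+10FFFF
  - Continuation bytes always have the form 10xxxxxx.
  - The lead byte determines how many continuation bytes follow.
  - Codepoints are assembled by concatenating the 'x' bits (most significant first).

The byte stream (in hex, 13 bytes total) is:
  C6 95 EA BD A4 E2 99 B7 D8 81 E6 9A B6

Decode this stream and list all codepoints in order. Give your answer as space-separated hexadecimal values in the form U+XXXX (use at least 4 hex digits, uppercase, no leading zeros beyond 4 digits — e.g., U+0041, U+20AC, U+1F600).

Answer: U+0195 U+AF64 U+2677 U+0601 U+66B6

Derivation:
Byte[0]=C6: 2-byte lead, need 1 cont bytes. acc=0x6
Byte[1]=95: continuation. acc=(acc<<6)|0x15=0x195
Completed: cp=U+0195 (starts at byte 0)
Byte[2]=EA: 3-byte lead, need 2 cont bytes. acc=0xA
Byte[3]=BD: continuation. acc=(acc<<6)|0x3D=0x2BD
Byte[4]=A4: continuation. acc=(acc<<6)|0x24=0xAF64
Completed: cp=U+AF64 (starts at byte 2)
Byte[5]=E2: 3-byte lead, need 2 cont bytes. acc=0x2
Byte[6]=99: continuation. acc=(acc<<6)|0x19=0x99
Byte[7]=B7: continuation. acc=(acc<<6)|0x37=0x2677
Completed: cp=U+2677 (starts at byte 5)
Byte[8]=D8: 2-byte lead, need 1 cont bytes. acc=0x18
Byte[9]=81: continuation. acc=(acc<<6)|0x01=0x601
Completed: cp=U+0601 (starts at byte 8)
Byte[10]=E6: 3-byte lead, need 2 cont bytes. acc=0x6
Byte[11]=9A: continuation. acc=(acc<<6)|0x1A=0x19A
Byte[12]=B6: continuation. acc=(acc<<6)|0x36=0x66B6
Completed: cp=U+66B6 (starts at byte 10)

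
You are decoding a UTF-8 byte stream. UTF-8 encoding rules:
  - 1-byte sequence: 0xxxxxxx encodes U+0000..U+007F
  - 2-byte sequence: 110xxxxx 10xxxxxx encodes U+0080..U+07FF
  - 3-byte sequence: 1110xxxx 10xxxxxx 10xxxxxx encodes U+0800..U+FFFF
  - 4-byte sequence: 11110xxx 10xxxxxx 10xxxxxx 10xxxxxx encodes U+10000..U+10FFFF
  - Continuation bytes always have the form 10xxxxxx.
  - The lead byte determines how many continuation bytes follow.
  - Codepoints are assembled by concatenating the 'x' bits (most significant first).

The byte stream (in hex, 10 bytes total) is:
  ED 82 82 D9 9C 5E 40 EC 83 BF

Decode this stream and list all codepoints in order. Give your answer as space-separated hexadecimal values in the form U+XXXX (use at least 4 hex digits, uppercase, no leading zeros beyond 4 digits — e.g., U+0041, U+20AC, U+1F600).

Byte[0]=ED: 3-byte lead, need 2 cont bytes. acc=0xD
Byte[1]=82: continuation. acc=(acc<<6)|0x02=0x342
Byte[2]=82: continuation. acc=(acc<<6)|0x02=0xD082
Completed: cp=U+D082 (starts at byte 0)
Byte[3]=D9: 2-byte lead, need 1 cont bytes. acc=0x19
Byte[4]=9C: continuation. acc=(acc<<6)|0x1C=0x65C
Completed: cp=U+065C (starts at byte 3)
Byte[5]=5E: 1-byte ASCII. cp=U+005E
Byte[6]=40: 1-byte ASCII. cp=U+0040
Byte[7]=EC: 3-byte lead, need 2 cont bytes. acc=0xC
Byte[8]=83: continuation. acc=(acc<<6)|0x03=0x303
Byte[9]=BF: continuation. acc=(acc<<6)|0x3F=0xC0FF
Completed: cp=U+C0FF (starts at byte 7)

Answer: U+D082 U+065C U+005E U+0040 U+C0FF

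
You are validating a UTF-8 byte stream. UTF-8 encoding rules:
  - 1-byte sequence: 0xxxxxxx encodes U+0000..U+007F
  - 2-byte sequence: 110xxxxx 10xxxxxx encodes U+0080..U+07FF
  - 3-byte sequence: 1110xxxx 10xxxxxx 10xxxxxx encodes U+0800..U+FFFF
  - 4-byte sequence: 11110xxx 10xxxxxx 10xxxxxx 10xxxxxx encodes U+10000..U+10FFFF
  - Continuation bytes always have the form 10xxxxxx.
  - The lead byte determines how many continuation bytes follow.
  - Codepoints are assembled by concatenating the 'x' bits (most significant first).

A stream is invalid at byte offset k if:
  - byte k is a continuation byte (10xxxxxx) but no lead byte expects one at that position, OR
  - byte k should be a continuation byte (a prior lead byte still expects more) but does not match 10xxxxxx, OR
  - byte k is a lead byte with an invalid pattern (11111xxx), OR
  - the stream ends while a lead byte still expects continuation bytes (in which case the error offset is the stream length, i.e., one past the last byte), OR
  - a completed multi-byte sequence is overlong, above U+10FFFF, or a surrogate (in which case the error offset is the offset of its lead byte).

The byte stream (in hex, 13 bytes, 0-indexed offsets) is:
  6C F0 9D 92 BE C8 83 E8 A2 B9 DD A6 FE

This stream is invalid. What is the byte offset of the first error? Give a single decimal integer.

Answer: 12

Derivation:
Byte[0]=6C: 1-byte ASCII. cp=U+006C
Byte[1]=F0: 4-byte lead, need 3 cont bytes. acc=0x0
Byte[2]=9D: continuation. acc=(acc<<6)|0x1D=0x1D
Byte[3]=92: continuation. acc=(acc<<6)|0x12=0x752
Byte[4]=BE: continuation. acc=(acc<<6)|0x3E=0x1D4BE
Completed: cp=U+1D4BE (starts at byte 1)
Byte[5]=C8: 2-byte lead, need 1 cont bytes. acc=0x8
Byte[6]=83: continuation. acc=(acc<<6)|0x03=0x203
Completed: cp=U+0203 (starts at byte 5)
Byte[7]=E8: 3-byte lead, need 2 cont bytes. acc=0x8
Byte[8]=A2: continuation. acc=(acc<<6)|0x22=0x222
Byte[9]=B9: continuation. acc=(acc<<6)|0x39=0x88B9
Completed: cp=U+88B9 (starts at byte 7)
Byte[10]=DD: 2-byte lead, need 1 cont bytes. acc=0x1D
Byte[11]=A6: continuation. acc=(acc<<6)|0x26=0x766
Completed: cp=U+0766 (starts at byte 10)
Byte[12]=FE: INVALID lead byte (not 0xxx/110x/1110/11110)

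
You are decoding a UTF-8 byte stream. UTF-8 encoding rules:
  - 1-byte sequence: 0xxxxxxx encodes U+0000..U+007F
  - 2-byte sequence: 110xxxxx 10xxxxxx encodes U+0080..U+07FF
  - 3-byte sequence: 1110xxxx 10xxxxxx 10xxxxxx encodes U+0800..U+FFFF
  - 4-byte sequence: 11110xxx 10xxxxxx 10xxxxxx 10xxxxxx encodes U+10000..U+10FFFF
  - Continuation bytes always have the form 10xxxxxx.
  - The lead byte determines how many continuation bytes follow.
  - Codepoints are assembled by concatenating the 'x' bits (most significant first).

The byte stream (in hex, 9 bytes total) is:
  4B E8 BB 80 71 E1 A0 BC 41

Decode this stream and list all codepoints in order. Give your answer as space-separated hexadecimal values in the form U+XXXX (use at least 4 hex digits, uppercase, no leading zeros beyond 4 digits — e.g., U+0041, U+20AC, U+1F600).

Byte[0]=4B: 1-byte ASCII. cp=U+004B
Byte[1]=E8: 3-byte lead, need 2 cont bytes. acc=0x8
Byte[2]=BB: continuation. acc=(acc<<6)|0x3B=0x23B
Byte[3]=80: continuation. acc=(acc<<6)|0x00=0x8EC0
Completed: cp=U+8EC0 (starts at byte 1)
Byte[4]=71: 1-byte ASCII. cp=U+0071
Byte[5]=E1: 3-byte lead, need 2 cont bytes. acc=0x1
Byte[6]=A0: continuation. acc=(acc<<6)|0x20=0x60
Byte[7]=BC: continuation. acc=(acc<<6)|0x3C=0x183C
Completed: cp=U+183C (starts at byte 5)
Byte[8]=41: 1-byte ASCII. cp=U+0041

Answer: U+004B U+8EC0 U+0071 U+183C U+0041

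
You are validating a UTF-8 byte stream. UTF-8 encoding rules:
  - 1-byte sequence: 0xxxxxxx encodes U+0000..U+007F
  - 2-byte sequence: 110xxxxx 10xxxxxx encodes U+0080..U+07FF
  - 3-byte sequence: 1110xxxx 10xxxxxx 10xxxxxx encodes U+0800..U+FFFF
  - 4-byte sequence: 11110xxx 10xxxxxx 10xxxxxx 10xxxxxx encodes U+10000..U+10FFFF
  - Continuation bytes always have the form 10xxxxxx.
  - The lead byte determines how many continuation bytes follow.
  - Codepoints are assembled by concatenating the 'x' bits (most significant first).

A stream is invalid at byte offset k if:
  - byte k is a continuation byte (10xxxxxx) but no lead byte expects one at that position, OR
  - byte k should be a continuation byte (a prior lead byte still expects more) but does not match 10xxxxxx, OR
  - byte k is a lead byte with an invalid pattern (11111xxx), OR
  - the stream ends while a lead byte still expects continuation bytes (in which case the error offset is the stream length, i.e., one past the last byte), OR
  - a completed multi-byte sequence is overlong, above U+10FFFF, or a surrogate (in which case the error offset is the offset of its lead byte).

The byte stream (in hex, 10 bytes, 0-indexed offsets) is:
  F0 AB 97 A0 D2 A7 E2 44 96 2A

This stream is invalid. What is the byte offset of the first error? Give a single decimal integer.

Byte[0]=F0: 4-byte lead, need 3 cont bytes. acc=0x0
Byte[1]=AB: continuation. acc=(acc<<6)|0x2B=0x2B
Byte[2]=97: continuation. acc=(acc<<6)|0x17=0xAD7
Byte[3]=A0: continuation. acc=(acc<<6)|0x20=0x2B5E0
Completed: cp=U+2B5E0 (starts at byte 0)
Byte[4]=D2: 2-byte lead, need 1 cont bytes. acc=0x12
Byte[5]=A7: continuation. acc=(acc<<6)|0x27=0x4A7
Completed: cp=U+04A7 (starts at byte 4)
Byte[6]=E2: 3-byte lead, need 2 cont bytes. acc=0x2
Byte[7]=44: expected 10xxxxxx continuation. INVALID

Answer: 7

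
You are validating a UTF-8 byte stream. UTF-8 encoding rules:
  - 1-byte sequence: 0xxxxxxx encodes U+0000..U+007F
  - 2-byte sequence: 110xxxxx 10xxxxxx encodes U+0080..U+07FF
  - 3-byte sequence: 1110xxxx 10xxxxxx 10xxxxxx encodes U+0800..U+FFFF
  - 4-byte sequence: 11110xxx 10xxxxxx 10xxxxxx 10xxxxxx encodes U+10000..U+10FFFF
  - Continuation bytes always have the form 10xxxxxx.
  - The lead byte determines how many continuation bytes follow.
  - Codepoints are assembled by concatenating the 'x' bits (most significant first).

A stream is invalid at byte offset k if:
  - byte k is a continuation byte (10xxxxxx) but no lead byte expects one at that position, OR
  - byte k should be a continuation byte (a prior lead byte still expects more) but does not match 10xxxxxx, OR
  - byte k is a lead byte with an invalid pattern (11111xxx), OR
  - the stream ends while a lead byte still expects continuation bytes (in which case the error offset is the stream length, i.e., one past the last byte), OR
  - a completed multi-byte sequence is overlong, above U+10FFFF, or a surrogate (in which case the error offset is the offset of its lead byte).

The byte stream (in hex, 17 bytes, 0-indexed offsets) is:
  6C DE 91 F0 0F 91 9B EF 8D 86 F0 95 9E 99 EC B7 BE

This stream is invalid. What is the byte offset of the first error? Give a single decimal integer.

Answer: 4

Derivation:
Byte[0]=6C: 1-byte ASCII. cp=U+006C
Byte[1]=DE: 2-byte lead, need 1 cont bytes. acc=0x1E
Byte[2]=91: continuation. acc=(acc<<6)|0x11=0x791
Completed: cp=U+0791 (starts at byte 1)
Byte[3]=F0: 4-byte lead, need 3 cont bytes. acc=0x0
Byte[4]=0F: expected 10xxxxxx continuation. INVALID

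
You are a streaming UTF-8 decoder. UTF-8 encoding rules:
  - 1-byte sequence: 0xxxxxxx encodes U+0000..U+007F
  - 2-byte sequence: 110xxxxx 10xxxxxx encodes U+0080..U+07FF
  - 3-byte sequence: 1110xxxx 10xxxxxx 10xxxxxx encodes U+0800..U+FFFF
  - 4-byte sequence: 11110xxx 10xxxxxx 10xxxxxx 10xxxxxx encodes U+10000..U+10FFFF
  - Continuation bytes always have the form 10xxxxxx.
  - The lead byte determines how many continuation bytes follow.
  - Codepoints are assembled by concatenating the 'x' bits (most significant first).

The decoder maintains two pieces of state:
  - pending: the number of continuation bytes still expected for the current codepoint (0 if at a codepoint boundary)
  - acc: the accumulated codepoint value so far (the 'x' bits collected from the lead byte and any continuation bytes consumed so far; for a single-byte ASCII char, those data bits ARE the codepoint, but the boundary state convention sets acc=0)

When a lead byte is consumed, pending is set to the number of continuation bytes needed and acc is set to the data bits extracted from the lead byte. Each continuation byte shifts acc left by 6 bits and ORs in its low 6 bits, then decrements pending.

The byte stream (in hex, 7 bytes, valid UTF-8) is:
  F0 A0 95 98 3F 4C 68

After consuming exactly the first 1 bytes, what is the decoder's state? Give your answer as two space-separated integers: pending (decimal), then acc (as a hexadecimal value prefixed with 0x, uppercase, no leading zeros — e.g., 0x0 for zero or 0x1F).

Byte[0]=F0: 4-byte lead. pending=3, acc=0x0

Answer: 3 0x0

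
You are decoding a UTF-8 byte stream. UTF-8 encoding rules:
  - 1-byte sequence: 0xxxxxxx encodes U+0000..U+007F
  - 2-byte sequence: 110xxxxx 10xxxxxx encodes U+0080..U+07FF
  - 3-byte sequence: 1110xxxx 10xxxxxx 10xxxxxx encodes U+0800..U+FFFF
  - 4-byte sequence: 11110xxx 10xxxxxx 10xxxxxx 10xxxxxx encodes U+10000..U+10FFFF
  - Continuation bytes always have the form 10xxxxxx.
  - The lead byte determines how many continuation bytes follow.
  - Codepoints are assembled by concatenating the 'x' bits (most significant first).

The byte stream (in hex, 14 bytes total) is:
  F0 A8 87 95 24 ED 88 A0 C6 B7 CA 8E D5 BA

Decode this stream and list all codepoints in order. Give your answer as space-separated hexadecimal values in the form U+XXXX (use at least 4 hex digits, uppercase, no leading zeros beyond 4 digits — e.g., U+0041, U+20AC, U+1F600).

Answer: U+281D5 U+0024 U+D220 U+01B7 U+028E U+057A

Derivation:
Byte[0]=F0: 4-byte lead, need 3 cont bytes. acc=0x0
Byte[1]=A8: continuation. acc=(acc<<6)|0x28=0x28
Byte[2]=87: continuation. acc=(acc<<6)|0x07=0xA07
Byte[3]=95: continuation. acc=(acc<<6)|0x15=0x281D5
Completed: cp=U+281D5 (starts at byte 0)
Byte[4]=24: 1-byte ASCII. cp=U+0024
Byte[5]=ED: 3-byte lead, need 2 cont bytes. acc=0xD
Byte[6]=88: continuation. acc=(acc<<6)|0x08=0x348
Byte[7]=A0: continuation. acc=(acc<<6)|0x20=0xD220
Completed: cp=U+D220 (starts at byte 5)
Byte[8]=C6: 2-byte lead, need 1 cont bytes. acc=0x6
Byte[9]=B7: continuation. acc=(acc<<6)|0x37=0x1B7
Completed: cp=U+01B7 (starts at byte 8)
Byte[10]=CA: 2-byte lead, need 1 cont bytes. acc=0xA
Byte[11]=8E: continuation. acc=(acc<<6)|0x0E=0x28E
Completed: cp=U+028E (starts at byte 10)
Byte[12]=D5: 2-byte lead, need 1 cont bytes. acc=0x15
Byte[13]=BA: continuation. acc=(acc<<6)|0x3A=0x57A
Completed: cp=U+057A (starts at byte 12)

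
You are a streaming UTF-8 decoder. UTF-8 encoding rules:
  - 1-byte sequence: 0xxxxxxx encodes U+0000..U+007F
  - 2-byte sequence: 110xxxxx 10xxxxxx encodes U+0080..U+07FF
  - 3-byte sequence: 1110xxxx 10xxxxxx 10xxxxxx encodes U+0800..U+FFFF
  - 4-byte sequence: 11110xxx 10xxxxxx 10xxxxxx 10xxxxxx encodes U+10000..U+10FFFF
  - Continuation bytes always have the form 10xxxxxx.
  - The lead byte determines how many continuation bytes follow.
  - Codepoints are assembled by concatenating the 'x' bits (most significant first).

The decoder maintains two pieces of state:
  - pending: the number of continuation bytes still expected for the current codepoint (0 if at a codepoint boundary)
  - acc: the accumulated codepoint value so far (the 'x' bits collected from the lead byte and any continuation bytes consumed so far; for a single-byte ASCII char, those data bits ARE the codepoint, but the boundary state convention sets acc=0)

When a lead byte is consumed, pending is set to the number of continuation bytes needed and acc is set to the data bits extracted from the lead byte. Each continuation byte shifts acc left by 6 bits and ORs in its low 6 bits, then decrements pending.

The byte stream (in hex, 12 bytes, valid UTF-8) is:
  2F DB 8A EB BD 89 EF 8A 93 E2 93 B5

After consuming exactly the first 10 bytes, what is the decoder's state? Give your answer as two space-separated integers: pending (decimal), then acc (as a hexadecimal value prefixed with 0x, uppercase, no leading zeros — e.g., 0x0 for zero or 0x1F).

Byte[0]=2F: 1-byte. pending=0, acc=0x0
Byte[1]=DB: 2-byte lead. pending=1, acc=0x1B
Byte[2]=8A: continuation. acc=(acc<<6)|0x0A=0x6CA, pending=0
Byte[3]=EB: 3-byte lead. pending=2, acc=0xB
Byte[4]=BD: continuation. acc=(acc<<6)|0x3D=0x2FD, pending=1
Byte[5]=89: continuation. acc=(acc<<6)|0x09=0xBF49, pending=0
Byte[6]=EF: 3-byte lead. pending=2, acc=0xF
Byte[7]=8A: continuation. acc=(acc<<6)|0x0A=0x3CA, pending=1
Byte[8]=93: continuation. acc=(acc<<6)|0x13=0xF293, pending=0
Byte[9]=E2: 3-byte lead. pending=2, acc=0x2

Answer: 2 0x2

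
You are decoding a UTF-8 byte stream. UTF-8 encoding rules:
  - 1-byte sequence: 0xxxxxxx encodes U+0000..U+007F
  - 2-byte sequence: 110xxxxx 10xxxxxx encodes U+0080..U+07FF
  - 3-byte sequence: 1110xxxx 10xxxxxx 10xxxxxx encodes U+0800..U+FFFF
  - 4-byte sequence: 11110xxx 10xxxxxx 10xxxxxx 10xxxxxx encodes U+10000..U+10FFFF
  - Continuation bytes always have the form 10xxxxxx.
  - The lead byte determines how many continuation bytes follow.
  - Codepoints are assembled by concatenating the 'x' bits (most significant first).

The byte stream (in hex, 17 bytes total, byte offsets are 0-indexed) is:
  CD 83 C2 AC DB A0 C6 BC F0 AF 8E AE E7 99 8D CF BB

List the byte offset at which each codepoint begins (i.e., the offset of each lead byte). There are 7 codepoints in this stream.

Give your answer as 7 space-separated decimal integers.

Byte[0]=CD: 2-byte lead, need 1 cont bytes. acc=0xD
Byte[1]=83: continuation. acc=(acc<<6)|0x03=0x343
Completed: cp=U+0343 (starts at byte 0)
Byte[2]=C2: 2-byte lead, need 1 cont bytes. acc=0x2
Byte[3]=AC: continuation. acc=(acc<<6)|0x2C=0xAC
Completed: cp=U+00AC (starts at byte 2)
Byte[4]=DB: 2-byte lead, need 1 cont bytes. acc=0x1B
Byte[5]=A0: continuation. acc=(acc<<6)|0x20=0x6E0
Completed: cp=U+06E0 (starts at byte 4)
Byte[6]=C6: 2-byte lead, need 1 cont bytes. acc=0x6
Byte[7]=BC: continuation. acc=(acc<<6)|0x3C=0x1BC
Completed: cp=U+01BC (starts at byte 6)
Byte[8]=F0: 4-byte lead, need 3 cont bytes. acc=0x0
Byte[9]=AF: continuation. acc=(acc<<6)|0x2F=0x2F
Byte[10]=8E: continuation. acc=(acc<<6)|0x0E=0xBCE
Byte[11]=AE: continuation. acc=(acc<<6)|0x2E=0x2F3AE
Completed: cp=U+2F3AE (starts at byte 8)
Byte[12]=E7: 3-byte lead, need 2 cont bytes. acc=0x7
Byte[13]=99: continuation. acc=(acc<<6)|0x19=0x1D9
Byte[14]=8D: continuation. acc=(acc<<6)|0x0D=0x764D
Completed: cp=U+764D (starts at byte 12)
Byte[15]=CF: 2-byte lead, need 1 cont bytes. acc=0xF
Byte[16]=BB: continuation. acc=(acc<<6)|0x3B=0x3FB
Completed: cp=U+03FB (starts at byte 15)

Answer: 0 2 4 6 8 12 15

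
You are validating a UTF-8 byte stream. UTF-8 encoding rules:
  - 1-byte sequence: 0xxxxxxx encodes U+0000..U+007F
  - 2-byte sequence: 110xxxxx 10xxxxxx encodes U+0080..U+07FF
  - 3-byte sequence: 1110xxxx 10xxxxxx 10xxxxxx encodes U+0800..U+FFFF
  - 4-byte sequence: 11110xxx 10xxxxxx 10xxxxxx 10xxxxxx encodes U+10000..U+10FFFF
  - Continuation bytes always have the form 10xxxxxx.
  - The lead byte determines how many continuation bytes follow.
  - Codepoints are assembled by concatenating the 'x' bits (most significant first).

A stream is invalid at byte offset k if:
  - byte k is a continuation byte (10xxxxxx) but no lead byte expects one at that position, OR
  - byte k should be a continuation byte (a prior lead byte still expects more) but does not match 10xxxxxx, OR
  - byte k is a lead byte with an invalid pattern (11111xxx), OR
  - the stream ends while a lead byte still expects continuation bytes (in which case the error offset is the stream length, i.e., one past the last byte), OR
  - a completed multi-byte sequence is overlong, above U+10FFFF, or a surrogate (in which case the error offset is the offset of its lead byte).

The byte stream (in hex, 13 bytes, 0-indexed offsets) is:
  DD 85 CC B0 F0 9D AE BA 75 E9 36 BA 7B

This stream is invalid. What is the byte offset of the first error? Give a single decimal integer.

Answer: 10

Derivation:
Byte[0]=DD: 2-byte lead, need 1 cont bytes. acc=0x1D
Byte[1]=85: continuation. acc=(acc<<6)|0x05=0x745
Completed: cp=U+0745 (starts at byte 0)
Byte[2]=CC: 2-byte lead, need 1 cont bytes. acc=0xC
Byte[3]=B0: continuation. acc=(acc<<6)|0x30=0x330
Completed: cp=U+0330 (starts at byte 2)
Byte[4]=F0: 4-byte lead, need 3 cont bytes. acc=0x0
Byte[5]=9D: continuation. acc=(acc<<6)|0x1D=0x1D
Byte[6]=AE: continuation. acc=(acc<<6)|0x2E=0x76E
Byte[7]=BA: continuation. acc=(acc<<6)|0x3A=0x1DBBA
Completed: cp=U+1DBBA (starts at byte 4)
Byte[8]=75: 1-byte ASCII. cp=U+0075
Byte[9]=E9: 3-byte lead, need 2 cont bytes. acc=0x9
Byte[10]=36: expected 10xxxxxx continuation. INVALID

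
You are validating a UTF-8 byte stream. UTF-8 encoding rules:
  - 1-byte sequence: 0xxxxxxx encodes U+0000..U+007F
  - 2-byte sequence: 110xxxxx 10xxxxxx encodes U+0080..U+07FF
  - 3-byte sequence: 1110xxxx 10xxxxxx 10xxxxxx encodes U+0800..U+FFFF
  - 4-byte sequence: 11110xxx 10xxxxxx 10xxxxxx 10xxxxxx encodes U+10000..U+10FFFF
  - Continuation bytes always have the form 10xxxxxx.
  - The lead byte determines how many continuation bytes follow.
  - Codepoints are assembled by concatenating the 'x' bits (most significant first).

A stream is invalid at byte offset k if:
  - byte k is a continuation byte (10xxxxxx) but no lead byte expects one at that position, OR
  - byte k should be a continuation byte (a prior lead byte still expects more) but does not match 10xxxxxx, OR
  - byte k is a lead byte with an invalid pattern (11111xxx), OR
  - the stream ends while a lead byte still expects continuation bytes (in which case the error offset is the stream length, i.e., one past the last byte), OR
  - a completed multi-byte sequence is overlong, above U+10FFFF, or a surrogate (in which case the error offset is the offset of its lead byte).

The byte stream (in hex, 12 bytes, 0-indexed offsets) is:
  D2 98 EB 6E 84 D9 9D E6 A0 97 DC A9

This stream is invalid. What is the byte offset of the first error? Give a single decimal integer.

Answer: 3

Derivation:
Byte[0]=D2: 2-byte lead, need 1 cont bytes. acc=0x12
Byte[1]=98: continuation. acc=(acc<<6)|0x18=0x498
Completed: cp=U+0498 (starts at byte 0)
Byte[2]=EB: 3-byte lead, need 2 cont bytes. acc=0xB
Byte[3]=6E: expected 10xxxxxx continuation. INVALID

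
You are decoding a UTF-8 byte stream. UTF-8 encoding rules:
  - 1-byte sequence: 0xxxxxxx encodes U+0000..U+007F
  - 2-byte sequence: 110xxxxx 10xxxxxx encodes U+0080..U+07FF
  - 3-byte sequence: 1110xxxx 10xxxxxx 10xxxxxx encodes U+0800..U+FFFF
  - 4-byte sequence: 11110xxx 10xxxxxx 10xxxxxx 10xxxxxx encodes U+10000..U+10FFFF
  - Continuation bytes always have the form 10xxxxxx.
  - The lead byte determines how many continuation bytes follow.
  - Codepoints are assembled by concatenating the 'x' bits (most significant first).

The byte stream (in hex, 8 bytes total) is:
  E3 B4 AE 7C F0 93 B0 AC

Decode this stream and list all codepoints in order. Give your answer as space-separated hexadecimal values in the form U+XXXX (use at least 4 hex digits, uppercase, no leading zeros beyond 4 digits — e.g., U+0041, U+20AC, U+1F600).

Answer: U+3D2E U+007C U+13C2C

Derivation:
Byte[0]=E3: 3-byte lead, need 2 cont bytes. acc=0x3
Byte[1]=B4: continuation. acc=(acc<<6)|0x34=0xF4
Byte[2]=AE: continuation. acc=(acc<<6)|0x2E=0x3D2E
Completed: cp=U+3D2E (starts at byte 0)
Byte[3]=7C: 1-byte ASCII. cp=U+007C
Byte[4]=F0: 4-byte lead, need 3 cont bytes. acc=0x0
Byte[5]=93: continuation. acc=(acc<<6)|0x13=0x13
Byte[6]=B0: continuation. acc=(acc<<6)|0x30=0x4F0
Byte[7]=AC: continuation. acc=(acc<<6)|0x2C=0x13C2C
Completed: cp=U+13C2C (starts at byte 4)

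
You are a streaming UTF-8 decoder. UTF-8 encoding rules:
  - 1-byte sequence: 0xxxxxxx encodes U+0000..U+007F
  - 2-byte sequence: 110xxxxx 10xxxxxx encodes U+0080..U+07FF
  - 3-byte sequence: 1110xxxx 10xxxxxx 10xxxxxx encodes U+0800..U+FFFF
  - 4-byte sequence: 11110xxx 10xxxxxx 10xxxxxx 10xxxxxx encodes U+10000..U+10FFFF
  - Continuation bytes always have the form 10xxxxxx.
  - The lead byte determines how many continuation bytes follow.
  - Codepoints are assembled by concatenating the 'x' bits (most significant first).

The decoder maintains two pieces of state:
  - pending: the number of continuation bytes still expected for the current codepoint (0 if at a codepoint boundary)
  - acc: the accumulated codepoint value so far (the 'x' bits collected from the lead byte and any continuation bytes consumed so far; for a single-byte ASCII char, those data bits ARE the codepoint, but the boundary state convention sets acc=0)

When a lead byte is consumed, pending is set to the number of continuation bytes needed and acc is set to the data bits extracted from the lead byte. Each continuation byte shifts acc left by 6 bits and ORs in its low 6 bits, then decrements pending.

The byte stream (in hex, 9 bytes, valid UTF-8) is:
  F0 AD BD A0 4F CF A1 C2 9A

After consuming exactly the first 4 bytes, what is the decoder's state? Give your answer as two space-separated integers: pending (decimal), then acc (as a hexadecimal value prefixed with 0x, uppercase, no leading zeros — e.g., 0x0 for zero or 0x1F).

Byte[0]=F0: 4-byte lead. pending=3, acc=0x0
Byte[1]=AD: continuation. acc=(acc<<6)|0x2D=0x2D, pending=2
Byte[2]=BD: continuation. acc=(acc<<6)|0x3D=0xB7D, pending=1
Byte[3]=A0: continuation. acc=(acc<<6)|0x20=0x2DF60, pending=0

Answer: 0 0x2DF60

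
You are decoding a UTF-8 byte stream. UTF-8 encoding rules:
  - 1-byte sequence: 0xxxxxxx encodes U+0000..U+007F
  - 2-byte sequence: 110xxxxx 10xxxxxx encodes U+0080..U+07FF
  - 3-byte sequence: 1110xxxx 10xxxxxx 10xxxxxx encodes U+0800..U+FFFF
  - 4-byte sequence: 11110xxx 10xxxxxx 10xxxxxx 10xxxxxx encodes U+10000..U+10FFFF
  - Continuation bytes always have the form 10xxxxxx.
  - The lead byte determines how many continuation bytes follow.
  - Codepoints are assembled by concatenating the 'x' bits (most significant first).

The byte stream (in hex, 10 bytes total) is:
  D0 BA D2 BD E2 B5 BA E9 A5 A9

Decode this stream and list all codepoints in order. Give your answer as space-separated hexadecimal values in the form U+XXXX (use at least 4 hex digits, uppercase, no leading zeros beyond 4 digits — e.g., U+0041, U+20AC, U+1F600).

Byte[0]=D0: 2-byte lead, need 1 cont bytes. acc=0x10
Byte[1]=BA: continuation. acc=(acc<<6)|0x3A=0x43A
Completed: cp=U+043A (starts at byte 0)
Byte[2]=D2: 2-byte lead, need 1 cont bytes. acc=0x12
Byte[3]=BD: continuation. acc=(acc<<6)|0x3D=0x4BD
Completed: cp=U+04BD (starts at byte 2)
Byte[4]=E2: 3-byte lead, need 2 cont bytes. acc=0x2
Byte[5]=B5: continuation. acc=(acc<<6)|0x35=0xB5
Byte[6]=BA: continuation. acc=(acc<<6)|0x3A=0x2D7A
Completed: cp=U+2D7A (starts at byte 4)
Byte[7]=E9: 3-byte lead, need 2 cont bytes. acc=0x9
Byte[8]=A5: continuation. acc=(acc<<6)|0x25=0x265
Byte[9]=A9: continuation. acc=(acc<<6)|0x29=0x9969
Completed: cp=U+9969 (starts at byte 7)

Answer: U+043A U+04BD U+2D7A U+9969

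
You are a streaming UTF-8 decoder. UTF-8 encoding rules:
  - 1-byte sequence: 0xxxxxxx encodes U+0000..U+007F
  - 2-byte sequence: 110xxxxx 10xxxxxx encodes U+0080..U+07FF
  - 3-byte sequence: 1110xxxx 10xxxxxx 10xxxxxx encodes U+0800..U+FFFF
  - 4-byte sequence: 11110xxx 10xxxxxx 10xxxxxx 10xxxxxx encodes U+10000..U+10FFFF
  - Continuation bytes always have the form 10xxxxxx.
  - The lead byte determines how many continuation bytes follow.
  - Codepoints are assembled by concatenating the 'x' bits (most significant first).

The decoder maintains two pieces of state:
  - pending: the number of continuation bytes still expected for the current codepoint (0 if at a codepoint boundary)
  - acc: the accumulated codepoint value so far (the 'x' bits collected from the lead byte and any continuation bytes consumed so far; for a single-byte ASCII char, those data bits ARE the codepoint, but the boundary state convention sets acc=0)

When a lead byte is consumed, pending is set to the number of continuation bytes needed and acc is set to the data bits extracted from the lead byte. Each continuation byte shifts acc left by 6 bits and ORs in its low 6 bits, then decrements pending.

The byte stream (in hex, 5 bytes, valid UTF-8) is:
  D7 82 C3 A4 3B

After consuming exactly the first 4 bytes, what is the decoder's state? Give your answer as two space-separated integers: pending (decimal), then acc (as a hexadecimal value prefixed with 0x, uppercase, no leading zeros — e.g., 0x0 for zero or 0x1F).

Byte[0]=D7: 2-byte lead. pending=1, acc=0x17
Byte[1]=82: continuation. acc=(acc<<6)|0x02=0x5C2, pending=0
Byte[2]=C3: 2-byte lead. pending=1, acc=0x3
Byte[3]=A4: continuation. acc=(acc<<6)|0x24=0xE4, pending=0

Answer: 0 0xE4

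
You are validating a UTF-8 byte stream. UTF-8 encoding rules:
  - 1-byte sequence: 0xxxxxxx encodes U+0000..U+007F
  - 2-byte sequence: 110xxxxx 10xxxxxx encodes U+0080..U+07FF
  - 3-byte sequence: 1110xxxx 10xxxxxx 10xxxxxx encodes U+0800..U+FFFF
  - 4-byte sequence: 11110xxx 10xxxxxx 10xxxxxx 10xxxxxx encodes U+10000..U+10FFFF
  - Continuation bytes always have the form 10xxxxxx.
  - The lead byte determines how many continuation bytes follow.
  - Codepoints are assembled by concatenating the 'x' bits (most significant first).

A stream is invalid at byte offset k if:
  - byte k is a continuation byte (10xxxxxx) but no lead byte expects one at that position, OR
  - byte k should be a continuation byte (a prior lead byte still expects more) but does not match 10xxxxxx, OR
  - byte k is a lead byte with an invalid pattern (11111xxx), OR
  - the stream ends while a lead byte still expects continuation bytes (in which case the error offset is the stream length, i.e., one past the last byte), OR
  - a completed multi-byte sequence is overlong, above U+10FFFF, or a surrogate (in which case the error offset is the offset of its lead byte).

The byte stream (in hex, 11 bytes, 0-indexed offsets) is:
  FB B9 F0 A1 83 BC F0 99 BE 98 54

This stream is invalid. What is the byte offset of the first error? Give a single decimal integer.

Byte[0]=FB: INVALID lead byte (not 0xxx/110x/1110/11110)

Answer: 0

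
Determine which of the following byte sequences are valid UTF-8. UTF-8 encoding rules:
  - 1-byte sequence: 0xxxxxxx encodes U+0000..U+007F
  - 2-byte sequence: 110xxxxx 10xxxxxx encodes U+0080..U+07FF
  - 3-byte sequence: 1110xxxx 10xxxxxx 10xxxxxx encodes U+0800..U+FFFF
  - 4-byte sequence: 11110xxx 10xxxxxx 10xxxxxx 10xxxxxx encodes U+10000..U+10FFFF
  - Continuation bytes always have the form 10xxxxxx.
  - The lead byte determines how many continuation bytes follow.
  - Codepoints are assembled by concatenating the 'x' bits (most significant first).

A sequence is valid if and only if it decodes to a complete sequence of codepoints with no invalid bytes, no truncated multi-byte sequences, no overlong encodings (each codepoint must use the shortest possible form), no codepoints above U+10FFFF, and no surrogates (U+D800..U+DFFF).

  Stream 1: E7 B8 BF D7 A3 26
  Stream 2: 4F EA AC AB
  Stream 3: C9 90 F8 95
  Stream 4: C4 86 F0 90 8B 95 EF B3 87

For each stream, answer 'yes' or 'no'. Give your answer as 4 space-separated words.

Answer: yes yes no yes

Derivation:
Stream 1: decodes cleanly. VALID
Stream 2: decodes cleanly. VALID
Stream 3: error at byte offset 2. INVALID
Stream 4: decodes cleanly. VALID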